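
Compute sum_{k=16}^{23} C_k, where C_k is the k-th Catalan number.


C_16 through C_23: 35357670, 129644790, 477638700, 1767263190, 6564120420, 24466267020, 91482563640, 343059613650
Sum = 35357670 + 129644790 + 477638700 + 1767263190 + 6564120420 + 24466267020 + 91482563640 + 343059613650
= 467982469080

467982469080


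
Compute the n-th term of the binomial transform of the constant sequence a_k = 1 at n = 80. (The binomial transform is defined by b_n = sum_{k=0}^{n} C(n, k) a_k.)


With a_k = 1 for all k, b_n = sum_{k=0}^{n} C(n, k) = 2^n by the binomial theorem.
For n = 80: 2^80 = 1208925819614629174706176.

1208925819614629174706176


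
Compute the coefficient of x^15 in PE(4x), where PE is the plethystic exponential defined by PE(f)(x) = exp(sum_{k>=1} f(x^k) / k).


With f(x) = 4x, the exponent is sum_{k>=1} 4 x^k / k = 4 * (-ln(1 - x)). Exponentiating:
PE(4x) = exp(-4 ln(1 - x)) = 1/(1 - x)^4.
By the negative binomial expansion, [x^n] 1/(1 - x)^4 = C(n + 3, 3).
For n = 15: C(18, 3) = 816.

816


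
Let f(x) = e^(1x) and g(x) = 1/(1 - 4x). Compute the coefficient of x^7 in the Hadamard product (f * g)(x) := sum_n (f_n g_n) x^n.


Expanding: f_k = 1^k/k! (from e^(1x)) and g_k = 4^k (from 1/(1 - 4x)). So the Hadamard coefficient (f * g)_k = 1^k 4^k / k! = (4)^k / k!.
For k = 7: 4^7/7! = 16384/5040 = 1024/315.

1024/315


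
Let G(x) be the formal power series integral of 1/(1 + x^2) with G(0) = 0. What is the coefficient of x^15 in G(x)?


1/(1 + x^2) = sum_{j>=0} (-1)^j x^(2j). Integrating termwise with G(0) = 0:
G(x) = sum_{j>=0} (-1)^j x^(2j+1) / (2j+1) = arctan(x).
Only odd powers are nonzero. For x^15 write 15 = 2*7 + 1, giving
(-1)^7 / 15 = -1/15 = -1/15.

-1/15


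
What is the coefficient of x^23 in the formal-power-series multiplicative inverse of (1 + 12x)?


The inverse is 1/(1 + 12x). Apply the geometric identity 1/(1 - y) = sum_{k>=0} y^k with y = -12x:
1/(1 + 12x) = sum_{k>=0} (-12)^k x^k.
So the coefficient of x^23 is (-12)^23 = -6624737266949237011120128.

-6624737266949237011120128


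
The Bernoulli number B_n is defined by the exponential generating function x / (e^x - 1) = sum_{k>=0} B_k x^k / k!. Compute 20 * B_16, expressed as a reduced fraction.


Bernoulli numbers can also be computed recursively via B_0 = 1 and sum_{j=0}^{m} C(m+1, j) B_j = 0 for m >= 1. Odd-index Bernoulli numbers vanish for k >= 3.
Computing B_16 = -3617/510, so 20 * B_16 = 20 * -3617/510 = -7234/51.

-7234/51


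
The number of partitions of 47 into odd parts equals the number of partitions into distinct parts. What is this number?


Computing partitions of 47 into odd parts (1, 3, 5, ...):
Using the generating function prod_{k>=0} 1/(1-x^(2k+1)),
the count is 2590

2590


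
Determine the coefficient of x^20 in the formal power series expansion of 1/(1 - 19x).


The geometric series identity gives 1/(1 - c x) = sum_{k>=0} c^k x^k, so the coefficient of x^k is c^k.
Here c = 19 and k = 20.
Computing: 19^20 = 37589973457545958193355601

37589973457545958193355601


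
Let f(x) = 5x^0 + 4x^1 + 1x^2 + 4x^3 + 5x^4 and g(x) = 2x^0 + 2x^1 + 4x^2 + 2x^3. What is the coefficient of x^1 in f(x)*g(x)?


Cauchy product at x^1:
5*2 + 4*2
= 18

18


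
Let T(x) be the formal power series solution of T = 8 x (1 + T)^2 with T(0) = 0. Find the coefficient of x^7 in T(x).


Apply the Lagrange inversion formula: if T = 8 x * phi(T) with phi(t) = (1 + t)^2, then [x^n] T = 8^n * (1/n) [t^(n-1)] phi(t)^n = 8^n * (1/n) [t^(n-1)] (1 + t)^(2n) = 8^n * (1/n) C(2n, n-1).
Using the identity C(2n, n-1) = C(2n, n) * n / (n+1), the unscaled factor equals C(2n, n) / (n+1) = C_n, the n-th Catalan number.
For n = 7: C_7 = C(14, 7) / 8 = 3432/8 = 429.
With the 8^7 = 2097152 factor, the coefficient is 2097152 * 429 = 899678208.

899678208


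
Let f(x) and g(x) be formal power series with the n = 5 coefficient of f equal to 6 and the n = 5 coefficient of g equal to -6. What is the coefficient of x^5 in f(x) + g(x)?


Addition of formal power series is termwise.
The coefficient of x^5 in f + g = 6 + -6
= 0

0


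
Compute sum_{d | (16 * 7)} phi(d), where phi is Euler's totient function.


First, 16 * 7 = 112. One classical identity is sum_{d | n} phi(d) = n (each k in [1, n] has a unique gcd with n, and among the k's with gcd(k, n) = n/d there are phi(d) of them). So the sum equals 112. We also verify directly:
Divisors of 112: 1, 2, 4, 7, 8, 14, 16, 28, 56, 112.
phi values: 1, 1, 2, 6, 4, 6, 8, 12, 24, 48.
Sum = 112.

112


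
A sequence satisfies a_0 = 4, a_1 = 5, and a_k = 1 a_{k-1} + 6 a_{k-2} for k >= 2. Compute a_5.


The characteristic equation is t^2 - 1 t - 6 = 0, with roots r_1 = 3 and r_2 = -2 (so c_1 = r_1 + r_2, c_2 = -r_1 r_2 as required).
One can use the closed form a_n = A r_1^n + B r_2^n, but direct iteration is more reliable:
a_0 = 4, a_1 = 5, a_2 = 29, a_3 = 59, a_4 = 233, a_5 = 587.
So a_5 = 587.

587


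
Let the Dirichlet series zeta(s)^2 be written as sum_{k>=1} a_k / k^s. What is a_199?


The Dirichlet convolution of the constant function 1 with itself gives (1 * 1)(k) = sum_{d | k} 1 = d(k), the number of positive divisors of k.
Since zeta(s) = sum_{k>=1} 1/k^s, we have zeta(s)^2 = sum_{k>=1} d(k)/k^s, so a_k = d(k).
For k = 199: the divisors are 1, 199.
Count = 2.

2


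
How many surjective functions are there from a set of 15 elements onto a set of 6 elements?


By inclusion-exclusion on which target elements are missed, the number of surjections from an n-set onto a k-set is
surj(n, k) = sum_{j=0}^{k} (-1)^j C(k, j) (k - j)^n.
Equivalently surj(n, k) = k! * S(n, k), where S(n, k) is the Stirling number of the second kind.
For n = 15, k = 6:
S(15, 6) = 420693273, so
surj = 6! * 420693273 = 720 * 420693273 = 302899156560.

302899156560


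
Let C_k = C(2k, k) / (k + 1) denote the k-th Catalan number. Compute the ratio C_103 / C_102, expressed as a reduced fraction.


Using C_k = (2k)! / (k! (k+1)!), the ratio C_{k+1}/C_k simplifies to
C_{k+1}/C_k = [(2k+2)! / ((k+1)! (k+2)!)] * [k! (k+1)! / (2k)!]
 = (2k+2)(2k+1) / ((k+1)(k+2)) = 2(2k+1) / (k+2).
For k = 102: 2(2*102 + 1) / (102 + 2) = 410/104 = 205/52.

205/52


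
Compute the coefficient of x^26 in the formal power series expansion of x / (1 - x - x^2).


Let f(x) = sum_{k>=0} a_k x^k. Multiplying f(x) * (1 - x - x^2) = x and matching coefficients gives a_0 = 0, a_1 = 1, and a_k = a_{k-1} + a_{k-2} for k >= 2. These are the Fibonacci numbers F_k.
Iterating from F_0 = 0, F_1 = 1:
F_0=0, F_1=1, F_2=1, F_3=2, F_4=3, F_5=5, F_6=8, F_7=13, F_8=21, F_9=34, ...
F_26 = 121393.

121393


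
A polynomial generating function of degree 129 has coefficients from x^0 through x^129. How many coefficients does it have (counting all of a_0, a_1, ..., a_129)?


A polynomial of degree 129 takes the form a_0 + a_1 x + ... + a_129 x^129.
The number of coefficients is 129 + 1 = 130.

130


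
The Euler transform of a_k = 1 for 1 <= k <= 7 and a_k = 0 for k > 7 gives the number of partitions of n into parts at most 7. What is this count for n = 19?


Partitions of 19 into parts at most 7:
Using generating function (1-x)^(-1)(1-x^2)^(-1)...(1-x^7)^(-1),
the coefficient of x^19 = 300

300


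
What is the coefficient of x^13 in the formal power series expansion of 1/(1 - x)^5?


The expansion 1/(1 - x)^r = sum_{k>=0} C(k + r - 1, r - 1) x^k follows from the multiset / negative-binomial theorem (or from repeated differentiation of the geometric series).
For r = 5 and k = 13:
C(17, 4) = 355687428096000 / (24 * 6227020800) = 2380.

2380


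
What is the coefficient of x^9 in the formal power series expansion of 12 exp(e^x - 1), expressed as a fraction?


exp(e^x - 1) is the exponential generating function for the Bell numbers Bell_k: exp(e^x - 1) = sum_{k>=0} Bell_k x^k / k!.
So the coefficient of x^9 in 12 exp(e^x - 1) is 12 Bell_9 / 9!.
Computing: Bell_9 = 21147 and 9! = 362880, giving
12 * 21147/362880 = 1007/1440.

1007/1440


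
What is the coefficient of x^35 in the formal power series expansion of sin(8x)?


The Maclaurin series is sin(t) = sum_{k>=0} (-1)^k t^(2k+1) / (2k+1)!, so substituting t = 8x, only odd powers of x are nonzero, with coefficient of x^(2k+1) equal to (-1)^k 8^(2k+1) / (2k+1)!.
Write 35 = 2*17 + 1, giving the coefficient (-1)^17 * 8^35 / 35! = -40564819207303340847894502572032/10333147966386144929666651337523200000000 = -9444732965739290427392/2405873491984360136479756640625.

-9444732965739290427392/2405873491984360136479756640625


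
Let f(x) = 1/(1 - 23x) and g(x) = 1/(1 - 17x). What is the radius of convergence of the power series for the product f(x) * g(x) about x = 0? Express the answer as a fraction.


The radius of 1/(1 - 23x) is 1/23 (nearest singularity at x = 1/23), and the radius of 1/(1 - 17x) is 1/17.
The product f(x)*g(x) = 1/((1 - 23x)(1 - 17x)) has singularities at both 1/23 and 1/17, so its radius of convergence is the distance to the nearest one:
min(1/23, 1/17) = 1/23.

1/23


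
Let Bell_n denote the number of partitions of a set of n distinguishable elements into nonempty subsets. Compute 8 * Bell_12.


Bell_12 can be computed from the Bell triangle or from Dobinski's identity Bell_n = (1/e) * sum_{k>=0} k^n / k!.
Computing Bell_12 = 4213597.
Then 8 * 4213597 = 33708776.

33708776


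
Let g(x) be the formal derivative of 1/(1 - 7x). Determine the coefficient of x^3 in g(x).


Differentiate termwise: d/dx sum_{k>=0} 7^k x^k = sum_{k>=1} k 7^k x^(k-1) = sum_{j>=0} (j+1) 7^(j+1) x^j.
Equivalently, d/dx [1/(1 - 7x)] = 7/(1 - 7x)^2.
For j = 3: 4 * 7^4 = 4 * 2401 = 9604.

9604


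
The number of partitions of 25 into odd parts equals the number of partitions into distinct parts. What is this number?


Computing partitions of 25 into odd parts (1, 3, 5, ...):
Using the generating function prod_{k>=0} 1/(1-x^(2k+1)),
the count is 142

142


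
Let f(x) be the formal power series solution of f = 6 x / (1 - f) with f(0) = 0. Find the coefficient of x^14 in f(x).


Apply Lagrange inversion: f = 6 x * phi(f) with phi(t) = 1/(1 - t), so
[x^n] f = 6^n * (1/n) [t^(n-1)] phi(t)^n = 6^n * (1/n) [t^(n-1)] (1 - t)^(-n) = 6^n * (1/n) C(2n - 2, n - 1) = 6^n * C_{n-1}.
For n = 14: C_13 = C(26, 13) / 14 = 10400600/14 = 742900.
With the 6^14 = 78364164096 factor, the coefficient is 78364164096 * 742900 = 58216737506918400.

58216737506918400


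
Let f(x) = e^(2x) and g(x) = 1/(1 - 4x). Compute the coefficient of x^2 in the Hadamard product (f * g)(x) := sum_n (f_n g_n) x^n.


Expanding: f_k = 2^k/k! (from e^(2x)) and g_k = 4^k (from 1/(1 - 4x)). So the Hadamard coefficient (f * g)_k = 2^k 4^k / k! = (8)^k / k!.
For k = 2: 8^2/2! = 64/2 = 32.

32


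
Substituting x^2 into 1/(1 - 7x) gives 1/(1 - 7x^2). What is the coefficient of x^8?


The coefficient of x^(2m) in 1/(1 - 7x^2) is 7^m.
With n = 8 = 2*4, the coefficient is 7^4 = 2401.

2401


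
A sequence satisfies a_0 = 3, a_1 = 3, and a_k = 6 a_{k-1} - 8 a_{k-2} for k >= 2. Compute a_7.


The characteristic equation is t^2 - 6 t + 8 = 0, with roots r_1 = 4 and r_2 = 2 (so c_1 = r_1 + r_2, c_2 = -r_1 r_2 as required).
One can use the closed form a_n = A r_1^n + B r_2^n, but direct iteration is more reliable:
a_0 = 3, a_1 = 3, a_2 = -6, a_3 = -60, a_4 = -312, a_5 = -1392, a_6 = -5856, a_7 = -24000.
So a_7 = -24000.

-24000


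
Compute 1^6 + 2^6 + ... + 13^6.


This power sum has a closed form given by Faulhaber's formula
sum_{k=1}^{m} k^p = (1 / (p + 1)) * sum_{j=0}^{p} C(p + 1, j) B_j m^(p + 1 - j),
but for small m direct computation is fastest:
1 + 64 + 729 + 4096 + 15625 + 46656 + 117649 + 262144 + 531441 + 1000000 + 1771561 + 2985984 + 4826809 = 11562759.

11562759


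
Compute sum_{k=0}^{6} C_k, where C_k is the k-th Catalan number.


C_0 through C_6: 1, 1, 2, 5, 14, 42, 132
Sum = 1 + 1 + 2 + 5 + 14 + 42 + 132
= 197

197


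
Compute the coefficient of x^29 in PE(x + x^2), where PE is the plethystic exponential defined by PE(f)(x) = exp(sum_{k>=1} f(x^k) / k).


With f(x) = x + x^2, the exponent is sum_{k>=1} (x^k + x^(2k)) / k = -ln(1 - x) - ln(1 - x^2). Exponentiating:
PE(x + x^2) = 1 / ((1 - x)(1 - x^2)).
This is the generating function for partitions of n into parts of size 1 or 2. The number of 2's can be any j in 0..14, and the rest are 1's, so
[x^29] = floor(29/2) + 1 = 15.

15


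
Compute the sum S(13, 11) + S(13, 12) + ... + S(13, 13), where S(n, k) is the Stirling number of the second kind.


By definition, S(n, k) counts partitions of an n-set into exactly k nonempty blocks.
Computing row n = 13 for k = 11..13:
S(13, k): 2431, 78, 1
Sum = 2510.

2510


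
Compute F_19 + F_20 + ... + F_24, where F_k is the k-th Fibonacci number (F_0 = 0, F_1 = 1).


Use the identity sum_{k=0}^{N} F_k = F_{N+2} - 1 (which follows from F_{k+2} - F_{k+1} = F_k). Then
sum_{k=19}^{24} F_k = (F_{26} - 1) - (F_{20} - 1) = F_{26} - F_{20}.
Computing: F_{26} = 121393, F_{20} = 6765, so
Sum = 121393 - 6765 = 114628.

114628


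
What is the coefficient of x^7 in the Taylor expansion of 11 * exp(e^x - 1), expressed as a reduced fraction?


exp(e^x - 1) = sum_{k>=0} Bell_k x^k / k!, where Bell_k is the k-th Bell number.
So the coefficient of x^7 is 11 * Bell_7 / 7!.
Computing: Bell_7 = 877 and 7! = 5040, giving
11 * 877/5040 = 9647/5040.

9647/5040


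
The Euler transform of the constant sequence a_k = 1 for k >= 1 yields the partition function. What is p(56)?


The Euler transform converts the sequence a_k = 1 into the number of integer partitions.
Using the recurrence or dynamic programming:
p(56) = 526823

526823


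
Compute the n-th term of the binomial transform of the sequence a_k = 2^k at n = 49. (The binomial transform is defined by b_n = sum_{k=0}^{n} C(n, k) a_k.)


With a_k = 2^k, b_n = sum_{k=0}^{n} C(n, k) 2^k = (1 + 2)^n by the binomial theorem.
For n = 49: (1 + 2)^49 = 3^49 = 239299329230617529590083.

239299329230617529590083


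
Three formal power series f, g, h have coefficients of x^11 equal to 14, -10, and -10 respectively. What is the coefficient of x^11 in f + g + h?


Series addition is componentwise:
14 + -10 + -10
= -6

-6


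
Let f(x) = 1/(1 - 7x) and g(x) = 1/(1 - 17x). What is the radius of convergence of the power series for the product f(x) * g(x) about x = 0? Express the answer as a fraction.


The radius of 1/(1 - 7x) is 1/7 (nearest singularity at x = 1/7), and the radius of 1/(1 - 17x) is 1/17.
The product f(x)*g(x) = 1/((1 - 7x)(1 - 17x)) has singularities at both 1/7 and 1/17, so its radius of convergence is the distance to the nearest one:
min(1/7, 1/17) = 1/17.

1/17


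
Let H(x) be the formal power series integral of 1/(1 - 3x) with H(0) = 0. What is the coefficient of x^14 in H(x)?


1/(1 - 3x) = sum_{k>=0} 3^k x^k. Integrating termwise with H(0) = 0:
H(x) = sum_{k>=0} 3^k x^(k+1) / (k+1) = sum_{m>=1} 3^(m-1) x^m / m.
For m = 14: 3^13/14 = 1594323/14 = 1594323/14.

1594323/14


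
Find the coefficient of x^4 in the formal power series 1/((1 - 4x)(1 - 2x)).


By partial fractions or Cauchy convolution:
The coefficient equals sum_{k=0}^{4} 4^k * 2^(4-k).
= 496

496


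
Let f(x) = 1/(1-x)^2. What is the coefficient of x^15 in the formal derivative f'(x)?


Differentiate: d/dx [ 1/(1-x)^r ] = r / (1-x)^(r+1).
Here r = 2, so f'(x) = 2 / (1-x)^3.
The expansion of 1/(1-x)^(r+1) has coefficient of x^n equal to C(n+r, r).
So the coefficient of x^15 in f'(x) is
2 * C(17, 2) = 2 * 136 = 272

272


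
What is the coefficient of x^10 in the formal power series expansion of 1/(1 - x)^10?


The negative binomial / multiset identity is
1/(1 - x)^r = sum_{k>=0} C(k + r - 1, r - 1) x^k.
Here r = 10 and k = 10, so the coefficient is
C(10 + 9, 9) = C(19, 9)
= 92378

92378


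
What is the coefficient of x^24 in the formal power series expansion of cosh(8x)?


The Maclaurin series is cosh(t) = sum_{m>=0} t^(2m) / (2m)!, so substituting t = 8x, only even powers of x are nonzero, with coefficient of x^(2m) equal to 8^(2m) / (2m)!.
For x^24 the coefficient is 8^24/24! = 4722366482869645213696/620448401733239439360000 = 1125899906842624/147926426347074375.

1125899906842624/147926426347074375


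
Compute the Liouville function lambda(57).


The Liouville function is lambda(k) = (-1)^Omega(k), where Omega(k) counts the prime factors of k with multiplicity.
Factoring: 57 = 3 * 19, so Omega(57) = 2.
lambda(57) = (-1)^2 = 1.

1


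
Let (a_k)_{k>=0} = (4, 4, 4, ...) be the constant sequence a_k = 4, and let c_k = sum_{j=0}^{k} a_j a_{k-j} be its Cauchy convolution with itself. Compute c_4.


Since a_j = 4 for all j >= 0, the convolution sum becomes
c_k = sum_{j=0}^{k} 4 * 4 = 16 * (k + 1).
Equivalently, the generating function of (a_k) is 4/(1 - x) and its square is 16/(1 - x)^2 = sum_{k>=0} 16(k + 1) x^k.
For k = 4: 16 * 5 = 80.

80


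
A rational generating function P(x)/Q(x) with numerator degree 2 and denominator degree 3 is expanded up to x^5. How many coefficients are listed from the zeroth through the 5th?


Expanding up to x^5 gives the coefficients for x^0, x^1, ..., x^5.
That is 5 + 1 = 6 coefficients in total.

6


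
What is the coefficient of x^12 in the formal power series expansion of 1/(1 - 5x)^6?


The general identity 1/(1 - c x)^r = sum_{k>=0} c^k C(k + r - 1, r - 1) x^k follows by substituting y = c x into 1/(1 - y)^r = sum_{k>=0} C(k + r - 1, r - 1) y^k.
For c = 5, r = 6, k = 12:
5^12 * C(17, 5) = 244140625 * 6188 = 1510742187500.

1510742187500


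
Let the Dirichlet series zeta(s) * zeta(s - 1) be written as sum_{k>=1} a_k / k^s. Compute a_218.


Convolution gives a_k = sum_{d | k} d * 1 = sum_{d | k} d = sigma(k), the sum of positive divisors of k.
For k = 218, the divisors are 1, 2, 109, 218, so
sigma(218) = 1 + 2 + 109 + 218 = 330.

330


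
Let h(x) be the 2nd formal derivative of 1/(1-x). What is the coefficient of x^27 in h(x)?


Differentiating 2 times: d^2/dx^2 [1/(1-x)] = 2!/(1-x)^3.
The expansion 1/(1-x)^3 = sum_{k>=0} C(k+2, 2) x^k, so the coefficient of x^n in 2!/(1-x)^3 is 2! * C(n+2, 2).
For n = 27: 2 * C(29, 2) = 2 * 406 = 812

812


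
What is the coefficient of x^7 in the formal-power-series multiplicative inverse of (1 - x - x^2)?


Let the inverse be f(x) = sum_{k>=0} a_k x^k. From f(x) * (1 - x - x^2) = 1 and matching coefficients:
 x^0: a_0 = 1.
 x^1: a_1 - a_0 = 0, so a_1 = 1.
 x^k (k >= 2): a_k - a_{k-1} - a_{k-2} = 0, i.e. a_k = a_{k-1} + a_{k-2}.
This is the Fibonacci-type recurrence shifted so that a_0 = a_1 = 1.
Iterating: a_0=1, a_1=1, a_2=2, a_3=3, a_4=5, a_5=8, a_6=13, a_7=21
a_7 = 21.

21


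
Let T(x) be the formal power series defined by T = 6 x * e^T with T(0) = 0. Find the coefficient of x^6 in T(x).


Apply the Lagrange inversion formula: if T = 6 x * phi(T) with phi(t) = e^t, then
[x^n] T = 6^n * (1/n) [t^(n-1)] phi(t)^n = 6^n * (1/n) [t^(n-1)] e^(n t) = 6^n * (1/n) * n^(n-1) / (n-1)! = 6^n * n^(n-1) / n!.
When c = 1 this is the Cayley count of rooted labeled trees on n vertices, divided by n!.
For n = 6: 6^6 * 6^5 / 6! = 46656 * 7776/720 = 2519424/5.

2519424/5


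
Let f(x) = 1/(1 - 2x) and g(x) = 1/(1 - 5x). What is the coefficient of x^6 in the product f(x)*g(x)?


The coefficient of x^n in f*g is the Cauchy product: sum_{k=0}^{n} a^k * b^(n-k).
With a=2, b=5, n=6:
sum_{k=0}^{6} 2^k * 5^(6-k)
= 25999

25999


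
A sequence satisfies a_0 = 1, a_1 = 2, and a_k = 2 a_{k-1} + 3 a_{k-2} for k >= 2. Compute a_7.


The characteristic equation is t^2 - 2 t - 3 = 0, with roots r_1 = 3 and r_2 = -1 (so c_1 = r_1 + r_2, c_2 = -r_1 r_2 as required).
One can use the closed form a_n = A r_1^n + B r_2^n, but direct iteration is more reliable:
a_0 = 1, a_1 = 2, a_2 = 7, a_3 = 20, a_4 = 61, a_5 = 182, a_6 = 547, a_7 = 1640.
So a_7 = 1640.

1640


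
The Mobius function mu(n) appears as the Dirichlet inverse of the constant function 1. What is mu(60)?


60 has a squared prime factor, so mu(60) = 0.
Factorization reveals a repeated prime.

0


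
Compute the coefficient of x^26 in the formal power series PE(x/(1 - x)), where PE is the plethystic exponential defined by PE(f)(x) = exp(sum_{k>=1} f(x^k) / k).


For f(x) = x/(1 - x) we have
sum_{k>=1} f(x^k) / k = sum_{k>=1} (1/k) * x^k / (1 - x^k) = sum_{k, m >= 1} x^(k m) / k,
which after exponentiating simplifies to
PE(x/(1 - x)) = prod_{k>=1} 1 / (1 - x^k).
This is the generating function for the partition function p(n), so the coefficient of x^26 is p(26).
Computing p(26) by dynamic programming over parts 1, 2, ..., 26: p(26) = 2436.

2436


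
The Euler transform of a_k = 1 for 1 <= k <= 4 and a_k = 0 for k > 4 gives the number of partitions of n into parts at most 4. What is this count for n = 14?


Partitions of 14 into parts at most 4:
Using generating function (1-x)^(-1)(1-x^2)^(-1)...(1-x^4)^(-1),
the coefficient of x^14 = 47

47


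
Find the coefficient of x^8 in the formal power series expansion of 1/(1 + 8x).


Write 1/(1 + c x) = 1/(1 - (-c) x) and apply the geometric-series identity
1/(1 - y) = sum_{k>=0} y^k to get 1/(1 + c x) = sum_{k>=0} (-c)^k x^k.
So the coefficient of x^k is (-c)^k = (-1)^k * c^k.
Here c = 8 and k = 8:
(-8)^8 = 1 * 16777216 = 16777216

16777216


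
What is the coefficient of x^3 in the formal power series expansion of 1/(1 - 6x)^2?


The general identity 1/(1 - c x)^r = sum_{k>=0} c^k C(k + r - 1, r - 1) x^k follows by substituting y = c x into 1/(1 - y)^r = sum_{k>=0} C(k + r - 1, r - 1) y^k.
For c = 6, r = 2, k = 3:
6^3 * C(4, 1) = 216 * 4 = 864.

864


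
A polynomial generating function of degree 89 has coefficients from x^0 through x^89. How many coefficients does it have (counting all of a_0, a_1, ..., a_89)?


A polynomial of degree 89 takes the form a_0 + a_1 x + ... + a_89 x^89.
The number of coefficients is 89 + 1 = 90.

90


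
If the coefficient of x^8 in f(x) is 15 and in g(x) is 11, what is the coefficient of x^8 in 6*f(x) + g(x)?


Scalar multiplication scales coefficients: 6 * 15 = 90.
Then add the g coefficient: 90 + 11
= 101

101


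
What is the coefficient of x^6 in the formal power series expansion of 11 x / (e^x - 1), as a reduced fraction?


The exponential generating function for Bernoulli numbers is
x / (e^x - 1) = sum_{k>=0} B_k x^k / k!.
So the coefficient of x^6 in 11 x / (e^x - 1) is 11 B_6 / 6!.
Computing: B_6 = 1/42, 6! = 720, giving
11 * 1/42 / 720 = 11/30240.

11/30240


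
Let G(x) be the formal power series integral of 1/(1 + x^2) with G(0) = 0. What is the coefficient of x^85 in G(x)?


1/(1 + x^2) = sum_{j>=0} (-1)^j x^(2j). Integrating termwise with G(0) = 0:
G(x) = sum_{j>=0} (-1)^j x^(2j+1) / (2j+1) = arctan(x).
Only odd powers are nonzero. For x^85 write 85 = 2*42 + 1, giving
(-1)^42 / 85 = 1/85 = 1/85.

1/85


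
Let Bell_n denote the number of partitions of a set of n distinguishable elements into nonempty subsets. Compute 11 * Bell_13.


Bell_13 can be computed from the Bell triangle or from Dobinski's identity Bell_n = (1/e) * sum_{k>=0} k^n / k!.
Computing Bell_13 = 27644437.
Then 11 * 27644437 = 304088807.

304088807


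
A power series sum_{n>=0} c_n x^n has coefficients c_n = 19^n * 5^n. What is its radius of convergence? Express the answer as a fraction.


By the root test (Cauchy-Hadamard), the radius is R = 1 / limsup_n |c_n|^(1/n).
Here |c_n|^(1/n) = (19^n * 5^n)^(1/n) = 19 * 5 = 95 for all n.
So R = 1/95 = 1/95.

1/95


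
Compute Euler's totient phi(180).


phi(n) counts integers in [1, n] coprime to n. Using the multiplicative formula phi(n) = n * prod_{p | n} (1 - 1/p):
180 = 2^2 * 3^2 * 5, so
phi(180) = 180 * (1 - 1/2) * (1 - 1/3) * (1 - 1/5) = 48.

48


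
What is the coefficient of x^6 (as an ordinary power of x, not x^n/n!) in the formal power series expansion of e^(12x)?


The exponential series is e^y = sum_{k>=0} y^k / k!. Substituting y = 12x gives
e^(12x) = sum_{k>=0} 12^k x^k / k!.
So the coefficient of x^n is a^n/n! with a = 12, n = 6:
12^6 / 6! = 2985984/720 = 20736/5

20736/5


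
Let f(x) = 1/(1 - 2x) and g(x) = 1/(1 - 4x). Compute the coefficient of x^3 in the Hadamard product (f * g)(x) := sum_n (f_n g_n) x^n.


f has coefficients f_k = 2^k and g has coefficients g_k = 4^k, so the Hadamard product has coefficient (f*g)_k = 2^k * 4^k = 8^k.
For k = 3: 8^3 = 512.

512


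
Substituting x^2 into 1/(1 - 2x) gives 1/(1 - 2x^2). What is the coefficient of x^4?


The coefficient of x^(2m) in 1/(1 - 2x^2) is 2^m.
With n = 4 = 2*2, the coefficient is 2^2 = 4.

4


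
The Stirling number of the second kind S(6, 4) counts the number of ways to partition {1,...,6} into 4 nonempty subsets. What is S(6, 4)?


Using the explicit formula S(n,k) = (1/k!) sum_{j=0}^{k} (-1)^(k-j) C(k,j) j^n:
S(6, 4) = 65
Equivalently, S(n,k) is n! times the coefficient of x^n in the EGF (e^x - 1)^k / k!.

65


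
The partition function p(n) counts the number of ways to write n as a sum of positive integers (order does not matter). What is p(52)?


Using the generating function prod_{k>=1} 1/(1-x^k), we compute p(52).
By dynamic programming over parts 1 through 52:
p(52) = 281589

281589


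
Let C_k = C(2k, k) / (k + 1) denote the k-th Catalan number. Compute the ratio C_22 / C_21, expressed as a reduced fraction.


Using C_k = (2k)! / (k! (k+1)!), the ratio C_{k+1}/C_k simplifies to
C_{k+1}/C_k = [(2k+2)! / ((k+1)! (k+2)!)] * [k! (k+1)! / (2k)!]
 = (2k+2)(2k+1) / ((k+1)(k+2)) = 2(2k+1) / (k+2).
For k = 21: 2(2*21 + 1) / (21 + 2) = 86/23 = 86/23.

86/23


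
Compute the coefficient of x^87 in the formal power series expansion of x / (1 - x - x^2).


Let f(x) = sum_{k>=0} a_k x^k. Multiplying f(x) * (1 - x - x^2) = x and matching coefficients gives a_0 = 0, a_1 = 1, and a_k = a_{k-1} + a_{k-2} for k >= 2. These are the Fibonacci numbers F_k.
Iterating from F_0 = 0, F_1 = 1:
F_0=0, F_1=1, F_2=1, F_3=2, F_4=3, F_5=5, F_6=8, F_7=13, F_8=21, F_9=34, ...
F_87 = 679891637638612258.

679891637638612258


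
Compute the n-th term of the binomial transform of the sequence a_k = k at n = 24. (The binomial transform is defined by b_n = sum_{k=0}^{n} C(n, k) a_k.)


With a_k = k, b_n = sum_{k=0}^{n} C(n, k) k. Using k * C(n, k) = n * C(n-1, k-1) gives b_n = n * sum_{k>=1} C(n-1, k-1) = n * 2^(n-1).
For n = 24: 24 * 2^23 = 24 * 8388608 = 201326592.

201326592


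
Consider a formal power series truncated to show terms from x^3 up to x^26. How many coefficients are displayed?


From x^3 to x^26 inclusive, the count is 26 - 3 + 1 = 24.

24


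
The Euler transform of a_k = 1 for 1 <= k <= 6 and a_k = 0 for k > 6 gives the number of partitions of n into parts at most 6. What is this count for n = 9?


Partitions of 9 into parts at most 6:
Using generating function (1-x)^(-1)(1-x^2)^(-1)...(1-x^6)^(-1),
the coefficient of x^9 = 26

26


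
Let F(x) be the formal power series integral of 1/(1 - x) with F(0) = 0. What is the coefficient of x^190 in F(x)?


1/(1 - x) = sum_{k>=0} x^k. Integrating termwise and using F(0) = 0 gives
F(x) = sum_{k>=0} x^(k+1) / (k+1) = sum_{m>=1} x^m / m = -ln(1 - x).
So the coefficient of x^190 is 1/190 = 1/190.

1/190


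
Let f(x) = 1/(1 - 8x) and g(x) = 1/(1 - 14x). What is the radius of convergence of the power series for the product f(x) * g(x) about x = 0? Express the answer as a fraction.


The radius of 1/(1 - 8x) is 1/8 (nearest singularity at x = 1/8), and the radius of 1/(1 - 14x) is 1/14.
The product f(x)*g(x) = 1/((1 - 8x)(1 - 14x)) has singularities at both 1/8 and 1/14, so its radius of convergence is the distance to the nearest one:
min(1/8, 1/14) = 1/14.

1/14


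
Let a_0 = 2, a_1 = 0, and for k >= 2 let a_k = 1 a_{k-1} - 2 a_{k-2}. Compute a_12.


Iterating the recurrence forward:
a_0 = 2
a_1 = 0
a_2 = 1*0 - 2*2 = -4
a_3 = 1*-4 - 2*0 = -4
a_4 = 1*-4 - 2*-4 = 4
a_5 = 1*4 - 2*-4 = 12
a_6 = 1*12 - 2*4 = 4
a_7 = 1*4 - 2*12 = -20
a_8 = 1*-20 - 2*4 = -28
a_9 = 1*-28 - 2*-20 = 12
a_10 = 1*12 - 2*-28 = 68
a_11 = 1*68 - 2*12 = 44
a_12 = 1*44 - 2*68 = -92
So a_12 = -92.

-92


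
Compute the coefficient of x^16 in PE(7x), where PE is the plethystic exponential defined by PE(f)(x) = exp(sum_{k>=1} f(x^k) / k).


With f(x) = 7x, the exponent is sum_{k>=1} 7 x^k / k = 7 * (-ln(1 - x)). Exponentiating:
PE(7x) = exp(-7 ln(1 - x)) = 1/(1 - x)^7.
By the negative binomial expansion, [x^n] 1/(1 - x)^7 = C(n + 6, 6).
For n = 16: C(22, 6) = 74613.

74613


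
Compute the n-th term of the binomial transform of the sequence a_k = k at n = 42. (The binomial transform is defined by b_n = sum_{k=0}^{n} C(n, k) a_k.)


With a_k = k, b_n = sum_{k=0}^{n} C(n, k) k. Using k * C(n, k) = n * C(n-1, k-1) gives b_n = n * sum_{k>=1} C(n-1, k-1) = n * 2^(n-1).
For n = 42: 42 * 2^41 = 42 * 2199023255552 = 92358976733184.

92358976733184


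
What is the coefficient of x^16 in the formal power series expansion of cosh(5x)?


The Maclaurin series is cosh(t) = sum_{m>=0} t^(2m) / (2m)!, so substituting t = 5x, only even powers of x are nonzero, with coefficient of x^(2m) equal to 5^(2m) / (2m)!.
For x^16 the coefficient is 5^16/16! = 152587890625/20922789888000 = 1220703125/167382319104.

1220703125/167382319104


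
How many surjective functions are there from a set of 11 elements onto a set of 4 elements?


By inclusion-exclusion on which target elements are missed, the number of surjections from an n-set onto a k-set is
surj(n, k) = sum_{j=0}^{k} (-1)^j C(k, j) (k - j)^n.
Equivalently surj(n, k) = k! * S(n, k), where S(n, k) is the Stirling number of the second kind.
For n = 11, k = 4:
S(11, 4) = 145750, so
surj = 4! * 145750 = 24 * 145750 = 3498000.

3498000


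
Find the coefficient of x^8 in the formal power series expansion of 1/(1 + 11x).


Write 1/(1 + c x) = 1/(1 - (-c) x) and apply the geometric-series identity
1/(1 - y) = sum_{k>=0} y^k to get 1/(1 + c x) = sum_{k>=0} (-c)^k x^k.
So the coefficient of x^k is (-c)^k = (-1)^k * c^k.
Here c = 11 and k = 8:
(-11)^8 = 1 * 214358881 = 214358881

214358881


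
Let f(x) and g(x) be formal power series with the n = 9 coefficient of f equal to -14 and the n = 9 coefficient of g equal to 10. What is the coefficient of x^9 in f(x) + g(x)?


Addition of formal power series is termwise.
The coefficient of x^9 in f + g = -14 + 10
= -4

-4


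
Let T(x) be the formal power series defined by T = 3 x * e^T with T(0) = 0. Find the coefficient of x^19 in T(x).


Apply the Lagrange inversion formula: if T = 3 x * phi(T) with phi(t) = e^t, then
[x^n] T = 3^n * (1/n) [t^(n-1)] phi(t)^n = 3^n * (1/n) [t^(n-1)] e^(n t) = 3^n * (1/n) * n^(n-1) / (n-1)! = 3^n * n^(n-1) / n!.
When c = 1 this is the Cayley count of rooted labeled trees on n vertices, divided by n!.
For n = 19: 3^19 * 19^18 / 19! = 1162261467 * 104127350297911241532841/121645100408832000 = 970834090696004352832536033/975822848000.

970834090696004352832536033/975822848000


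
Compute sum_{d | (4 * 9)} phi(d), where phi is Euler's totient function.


First, 4 * 9 = 36. One classical identity is sum_{d | n} phi(d) = n (each k in [1, n] has a unique gcd with n, and among the k's with gcd(k, n) = n/d there are phi(d) of them). So the sum equals 36. We also verify directly:
Divisors of 36: 1, 2, 3, 4, 6, 9, 12, 18, 36.
phi values: 1, 1, 2, 2, 2, 6, 4, 6, 12.
Sum = 36.

36


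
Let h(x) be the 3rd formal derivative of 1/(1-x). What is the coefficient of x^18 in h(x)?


Differentiating 3 times: d^3/dx^3 [1/(1-x)] = 3!/(1-x)^4.
The expansion 1/(1-x)^4 = sum_{k>=0} C(k+3, 3) x^k, so the coefficient of x^n in 3!/(1-x)^4 is 3! * C(n+3, 3).
For n = 18: 6 * C(21, 3) = 6 * 1330 = 7980

7980


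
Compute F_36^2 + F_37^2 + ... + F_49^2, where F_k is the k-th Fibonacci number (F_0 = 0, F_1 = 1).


There is a standard identity sum_{k=0}^{N} F_k^2 = F_N * F_{N+1} (proved inductively from the telescoping relation F_k^2 = F_k F_{k+1} - F_{k-1} F_k). Then
sum_{k=36}^{49} F_k^2 = F_49 F_50 - F_35 F_36.
Computing: F_49 = 7778742049, F_50 = 12586269025, F_35 = 9227465, F_36 = 14930352.
Sum = 7778742049 * 12586269025 - 9227465 * 14930352 = 97905202335493214545.

97905202335493214545


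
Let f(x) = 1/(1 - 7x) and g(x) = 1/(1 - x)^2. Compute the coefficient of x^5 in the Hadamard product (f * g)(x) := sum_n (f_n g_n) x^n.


f has coefficients f_k = 7^k. For g = 1/(1 - x)^2 the coefficient is g_k = C(k + 1, 1) = k + 1. The Hadamard coefficient is (f * g)_k = 7^k * (k + 1).
For k = 5: 7^5 * 6 = 16807 * 6 = 100842.

100842


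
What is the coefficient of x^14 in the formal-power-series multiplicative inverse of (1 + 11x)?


The inverse is 1/(1 + 11x). Apply the geometric identity 1/(1 - y) = sum_{k>=0} y^k with y = -11x:
1/(1 + 11x) = sum_{k>=0} (-11)^k x^k.
So the coefficient of x^14 is (-11)^14 = 379749833583241.

379749833583241


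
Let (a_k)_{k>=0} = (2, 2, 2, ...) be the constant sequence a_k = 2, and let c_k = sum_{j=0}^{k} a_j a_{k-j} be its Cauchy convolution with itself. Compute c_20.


Since a_j = 2 for all j >= 0, the convolution sum becomes
c_k = sum_{j=0}^{k} 2 * 2 = 4 * (k + 1).
Equivalently, the generating function of (a_k) is 2/(1 - x) and its square is 4/(1 - x)^2 = sum_{k>=0} 4(k + 1) x^k.
For k = 20: 4 * 21 = 84.

84


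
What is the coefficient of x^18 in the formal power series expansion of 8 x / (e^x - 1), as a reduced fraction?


The exponential generating function for Bernoulli numbers is
x / (e^x - 1) = sum_{k>=0} B_k x^k / k!.
So the coefficient of x^18 in 8 x / (e^x - 1) is 8 B_18 / 18!.
Computing: B_18 = 43867/798, 18! = 6402373705728000, giving
8 * 43867/798 / 6402373705728000 = 43867/638636777146368000.

43867/638636777146368000


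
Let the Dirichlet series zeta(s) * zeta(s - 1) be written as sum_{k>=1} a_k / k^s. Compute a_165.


Convolution gives a_k = sum_{d | k} d * 1 = sum_{d | k} d = sigma(k), the sum of positive divisors of k.
For k = 165, the divisors are 1, 3, 5, 11, 15, 33, 55, 165, so
sigma(165) = 1 + 3 + 5 + 11 + 15 + 33 + 55 + 165 = 288.

288


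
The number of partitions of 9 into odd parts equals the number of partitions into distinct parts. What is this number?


Computing partitions of 9 into odd parts (1, 3, 5, ...):
Using the generating function prod_{k>=0} 1/(1-x^(2k+1)),
the count is 8

8


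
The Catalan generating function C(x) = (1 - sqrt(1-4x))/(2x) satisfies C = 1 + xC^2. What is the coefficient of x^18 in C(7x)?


Substituting x -> 7x scales the n-th coefficient by 7^n, so [x^18] C(7x) = 7^18 * C_18.
C_18 = C(2*18, 18)/(19) = 9075135300/19 = 477638700.
So 7^18 * 477638700 = 1628413597910449 * 477638700 = 777793353968269576776300.

777793353968269576776300


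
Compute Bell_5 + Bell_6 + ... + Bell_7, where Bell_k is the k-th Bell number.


Recall Bell_k counts set partitions of a k-set (with Bell_0 = 1 by convention).
Bell_5 through Bell_7: 52, 203, 877
Sum = 52 + 203 + 877 = 1132.

1132


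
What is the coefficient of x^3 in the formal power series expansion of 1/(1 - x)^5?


The expansion 1/(1 - x)^r = sum_{k>=0} C(k + r - 1, r - 1) x^k follows from the multiset / negative-binomial theorem (or from repeated differentiation of the geometric series).
For r = 5 and k = 3:
C(7, 4) = 5040 / (24 * 6) = 35.

35


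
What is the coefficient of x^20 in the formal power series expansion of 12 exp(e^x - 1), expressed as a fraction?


exp(e^x - 1) is the exponential generating function for the Bell numbers Bell_k: exp(e^x - 1) = sum_{k>=0} Bell_k x^k / k!.
So the coefficient of x^20 in 12 exp(e^x - 1) is 12 Bell_20 / 20!.
Computing: Bell_20 = 51724158235372 and 20! = 2432902008176640000, giving
12 * 51724158235372/2432902008176640000 = 263898766507/1034397112320000.

263898766507/1034397112320000


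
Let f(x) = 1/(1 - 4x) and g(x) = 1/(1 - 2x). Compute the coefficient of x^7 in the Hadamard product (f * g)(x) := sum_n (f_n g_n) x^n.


f has coefficients f_k = 4^k and g has coefficients g_k = 2^k, so the Hadamard product has coefficient (f*g)_k = 4^k * 2^k = 8^k.
For k = 7: 8^7 = 2097152.

2097152


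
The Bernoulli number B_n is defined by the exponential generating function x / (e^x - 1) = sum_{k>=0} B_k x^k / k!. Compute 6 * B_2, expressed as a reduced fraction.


Bernoulli numbers can also be computed recursively via B_0 = 1 and sum_{j=0}^{m} C(m+1, j) B_j = 0 for m >= 1. Odd-index Bernoulli numbers vanish for k >= 3.
Computing B_2 = 1/6, so 6 * B_2 = 6 * 1/6 = 1.

1


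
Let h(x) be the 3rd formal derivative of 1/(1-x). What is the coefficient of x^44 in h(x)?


Differentiating 3 times: d^3/dx^3 [1/(1-x)] = 3!/(1-x)^4.
The expansion 1/(1-x)^4 = sum_{k>=0} C(k+3, 3) x^k, so the coefficient of x^n in 3!/(1-x)^4 is 3! * C(n+3, 3).
For n = 44: 6 * C(47, 3) = 6 * 16215 = 97290

97290


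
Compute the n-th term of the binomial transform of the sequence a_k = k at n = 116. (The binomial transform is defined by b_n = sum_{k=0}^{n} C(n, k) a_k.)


With a_k = k, b_n = sum_{k=0}^{n} C(n, k) k. Using k * C(n, k) = n * C(n-1, k-1) gives b_n = n * sum_{k>=1} C(n-1, k-1) = n * 2^(n-1).
For n = 116: 116 * 2^115 = 116 * 41538374868278621028243970633760768 = 4818451484720320039276300593516249088.

4818451484720320039276300593516249088


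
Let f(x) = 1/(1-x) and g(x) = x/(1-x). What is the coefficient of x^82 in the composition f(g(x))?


First simplify the composition: f(g(x)) = 1/(1 - x/(1-x)) = (1-x)/((1-x) - x) = (1-x)/(1-2x).
Now extract the coefficient. Write (1-x)/(1-2x) = 1/(1-2x) - x/(1-2x).
The coefficient of x^n in 1/(1-2x) is 2^n, and in x/(1-2x) is 2^(n-1) (for n >= 1).
So the coefficient of x^82 is 2^82 - 2^81 = 4835703278458516698824704 - 2417851639229258349412352 = 2417851639229258349412352.

2417851639229258349412352


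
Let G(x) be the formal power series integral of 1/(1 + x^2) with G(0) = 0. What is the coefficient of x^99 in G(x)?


1/(1 + x^2) = sum_{j>=0} (-1)^j x^(2j). Integrating termwise with G(0) = 0:
G(x) = sum_{j>=0} (-1)^j x^(2j+1) / (2j+1) = arctan(x).
Only odd powers are nonzero. For x^99 write 99 = 2*49 + 1, giving
(-1)^49 / 99 = -1/99 = -1/99.

-1/99


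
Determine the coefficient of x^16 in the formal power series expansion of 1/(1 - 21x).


The geometric series identity gives 1/(1 - c x) = sum_{k>=0} c^k x^k, so the coefficient of x^k is c^k.
Here c = 21 and k = 16.
Computing: 21^16 = 1430568690241985328321

1430568690241985328321


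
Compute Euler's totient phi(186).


phi(n) counts integers in [1, n] coprime to n. Using the multiplicative formula phi(n) = n * prod_{p | n} (1 - 1/p):
186 = 2 * 3 * 31, so
phi(186) = 186 * (1 - 1/2) * (1 - 1/3) * (1 - 1/31) = 60.

60


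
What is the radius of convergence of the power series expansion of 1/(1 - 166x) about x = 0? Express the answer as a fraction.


Expanding 1/(1 - 166x) = sum_{k>=0} 166^k x^k, the series converges when |166x| < 1, i.e., |x| < 1/166.
So the radius of convergence is 1/166 = 1/166.

1/166


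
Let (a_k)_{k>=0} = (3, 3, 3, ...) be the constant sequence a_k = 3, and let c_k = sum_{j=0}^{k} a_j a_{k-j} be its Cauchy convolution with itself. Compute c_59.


Since a_j = 3 for all j >= 0, the convolution sum becomes
c_k = sum_{j=0}^{k} 3 * 3 = 9 * (k + 1).
Equivalently, the generating function of (a_k) is 3/(1 - x) and its square is 9/(1 - x)^2 = sum_{k>=0} 9(k + 1) x^k.
For k = 59: 9 * 60 = 540.

540


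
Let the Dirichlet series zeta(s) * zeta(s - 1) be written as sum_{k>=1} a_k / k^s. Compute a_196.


Convolution gives a_k = sum_{d | k} d * 1 = sum_{d | k} d = sigma(k), the sum of positive divisors of k.
For k = 196, the divisors are 1, 2, 4, 7, 14, 28, 49, 98, 196, so
sigma(196) = 1 + 2 + 4 + 7 + 14 + 28 + 49 + 98 + 196 = 399.

399


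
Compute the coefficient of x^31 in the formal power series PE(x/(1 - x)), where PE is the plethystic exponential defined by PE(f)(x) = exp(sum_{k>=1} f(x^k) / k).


For f(x) = x/(1 - x) we have
sum_{k>=1} f(x^k) / k = sum_{k>=1} (1/k) * x^k / (1 - x^k) = sum_{k, m >= 1} x^(k m) / k,
which after exponentiating simplifies to
PE(x/(1 - x)) = prod_{k>=1} 1 / (1 - x^k).
This is the generating function for the partition function p(n), so the coefficient of x^31 is p(31).
Computing p(31) by dynamic programming over parts 1, 2, ..., 31: p(31) = 6842.

6842
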